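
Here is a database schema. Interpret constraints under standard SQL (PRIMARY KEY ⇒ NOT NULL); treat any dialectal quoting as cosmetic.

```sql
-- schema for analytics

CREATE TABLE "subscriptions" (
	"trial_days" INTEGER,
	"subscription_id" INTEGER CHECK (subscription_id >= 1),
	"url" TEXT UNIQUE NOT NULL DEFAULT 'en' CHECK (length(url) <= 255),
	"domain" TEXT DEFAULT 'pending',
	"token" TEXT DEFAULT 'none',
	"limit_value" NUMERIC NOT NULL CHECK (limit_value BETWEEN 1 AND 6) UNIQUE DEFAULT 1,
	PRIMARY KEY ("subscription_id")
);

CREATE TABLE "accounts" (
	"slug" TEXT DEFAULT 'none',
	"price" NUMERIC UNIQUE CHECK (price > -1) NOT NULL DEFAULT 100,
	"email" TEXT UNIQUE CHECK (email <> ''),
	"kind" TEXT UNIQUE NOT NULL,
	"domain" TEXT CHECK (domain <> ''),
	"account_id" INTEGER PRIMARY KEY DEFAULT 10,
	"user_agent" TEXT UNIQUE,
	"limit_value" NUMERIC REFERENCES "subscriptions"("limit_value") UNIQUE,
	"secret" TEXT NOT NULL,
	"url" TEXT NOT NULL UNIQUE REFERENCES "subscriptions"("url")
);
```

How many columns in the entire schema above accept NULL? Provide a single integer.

subscriptions: 3 nullable (trial_days, domain, token — PK (subscription_id) and explicit NOT NULL columns excluded).
accounts: 5 nullable (slug, email, domain, user_agent, limit_value — PK (account_id) and explicit NOT NULL columns excluded).
Total: 3 + 5 = 8.

8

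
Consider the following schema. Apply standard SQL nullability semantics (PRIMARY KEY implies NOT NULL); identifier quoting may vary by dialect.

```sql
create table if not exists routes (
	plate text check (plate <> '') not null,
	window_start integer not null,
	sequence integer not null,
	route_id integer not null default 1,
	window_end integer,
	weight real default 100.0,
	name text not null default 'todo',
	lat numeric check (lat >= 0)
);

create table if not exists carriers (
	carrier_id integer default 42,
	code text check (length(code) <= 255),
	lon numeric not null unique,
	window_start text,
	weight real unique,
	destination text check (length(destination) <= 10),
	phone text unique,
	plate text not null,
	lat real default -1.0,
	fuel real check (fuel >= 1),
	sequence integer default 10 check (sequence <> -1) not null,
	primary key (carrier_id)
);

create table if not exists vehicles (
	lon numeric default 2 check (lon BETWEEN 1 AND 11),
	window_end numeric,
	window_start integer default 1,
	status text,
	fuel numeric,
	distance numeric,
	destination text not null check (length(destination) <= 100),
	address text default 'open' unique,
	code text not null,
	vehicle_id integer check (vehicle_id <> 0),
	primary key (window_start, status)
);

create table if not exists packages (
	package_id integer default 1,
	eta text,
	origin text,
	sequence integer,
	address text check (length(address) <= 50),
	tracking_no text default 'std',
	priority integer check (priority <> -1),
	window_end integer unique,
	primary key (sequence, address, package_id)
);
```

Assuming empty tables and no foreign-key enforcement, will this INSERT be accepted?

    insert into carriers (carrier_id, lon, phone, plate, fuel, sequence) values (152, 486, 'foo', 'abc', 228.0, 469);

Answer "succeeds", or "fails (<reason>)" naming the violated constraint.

NOT NULL columns: carrier_id is supplied; lon is supplied; plate is supplied; sequence is supplied.
CHECK constraints: 228.0 satisfies (fuel >= 1); 469 satisfies (sequence <> -1).
No constraint is violated.

succeeds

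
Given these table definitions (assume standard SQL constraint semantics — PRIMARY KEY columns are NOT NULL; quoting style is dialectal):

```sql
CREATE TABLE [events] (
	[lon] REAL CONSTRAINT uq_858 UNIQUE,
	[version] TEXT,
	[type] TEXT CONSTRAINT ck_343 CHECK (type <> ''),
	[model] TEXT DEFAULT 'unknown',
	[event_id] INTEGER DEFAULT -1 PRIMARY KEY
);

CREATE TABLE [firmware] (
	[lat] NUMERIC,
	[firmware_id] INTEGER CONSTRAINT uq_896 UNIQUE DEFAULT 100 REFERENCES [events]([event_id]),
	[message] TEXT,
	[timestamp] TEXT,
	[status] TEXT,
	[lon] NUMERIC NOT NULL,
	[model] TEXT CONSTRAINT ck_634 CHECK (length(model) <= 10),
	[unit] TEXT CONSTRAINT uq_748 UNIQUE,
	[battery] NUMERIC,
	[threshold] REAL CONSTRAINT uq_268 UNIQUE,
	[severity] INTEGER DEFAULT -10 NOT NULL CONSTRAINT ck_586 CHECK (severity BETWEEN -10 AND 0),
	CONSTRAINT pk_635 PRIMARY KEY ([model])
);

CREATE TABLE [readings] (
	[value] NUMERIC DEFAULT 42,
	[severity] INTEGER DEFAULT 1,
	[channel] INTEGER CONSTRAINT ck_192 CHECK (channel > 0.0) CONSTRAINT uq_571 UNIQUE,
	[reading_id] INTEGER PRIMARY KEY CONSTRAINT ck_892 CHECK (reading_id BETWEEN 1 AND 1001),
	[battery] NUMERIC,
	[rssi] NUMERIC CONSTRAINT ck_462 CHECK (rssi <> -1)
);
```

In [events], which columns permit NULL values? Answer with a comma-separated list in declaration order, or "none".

- lon: UNIQUE does not imply NOT NULL → nullable.
- version: no NOT NULL constraint applies → nullable.
- type: CHECK does not forbid NULL (a CHECK constraint passes when its expression is NULL) → nullable.
- model: DEFAULT only fills an omitted column; an explicit NULL is still allowed → nullable.
- event_id: part of the PRIMARY KEY, which implies NOT NULL → not nullable.

lon, version, type, model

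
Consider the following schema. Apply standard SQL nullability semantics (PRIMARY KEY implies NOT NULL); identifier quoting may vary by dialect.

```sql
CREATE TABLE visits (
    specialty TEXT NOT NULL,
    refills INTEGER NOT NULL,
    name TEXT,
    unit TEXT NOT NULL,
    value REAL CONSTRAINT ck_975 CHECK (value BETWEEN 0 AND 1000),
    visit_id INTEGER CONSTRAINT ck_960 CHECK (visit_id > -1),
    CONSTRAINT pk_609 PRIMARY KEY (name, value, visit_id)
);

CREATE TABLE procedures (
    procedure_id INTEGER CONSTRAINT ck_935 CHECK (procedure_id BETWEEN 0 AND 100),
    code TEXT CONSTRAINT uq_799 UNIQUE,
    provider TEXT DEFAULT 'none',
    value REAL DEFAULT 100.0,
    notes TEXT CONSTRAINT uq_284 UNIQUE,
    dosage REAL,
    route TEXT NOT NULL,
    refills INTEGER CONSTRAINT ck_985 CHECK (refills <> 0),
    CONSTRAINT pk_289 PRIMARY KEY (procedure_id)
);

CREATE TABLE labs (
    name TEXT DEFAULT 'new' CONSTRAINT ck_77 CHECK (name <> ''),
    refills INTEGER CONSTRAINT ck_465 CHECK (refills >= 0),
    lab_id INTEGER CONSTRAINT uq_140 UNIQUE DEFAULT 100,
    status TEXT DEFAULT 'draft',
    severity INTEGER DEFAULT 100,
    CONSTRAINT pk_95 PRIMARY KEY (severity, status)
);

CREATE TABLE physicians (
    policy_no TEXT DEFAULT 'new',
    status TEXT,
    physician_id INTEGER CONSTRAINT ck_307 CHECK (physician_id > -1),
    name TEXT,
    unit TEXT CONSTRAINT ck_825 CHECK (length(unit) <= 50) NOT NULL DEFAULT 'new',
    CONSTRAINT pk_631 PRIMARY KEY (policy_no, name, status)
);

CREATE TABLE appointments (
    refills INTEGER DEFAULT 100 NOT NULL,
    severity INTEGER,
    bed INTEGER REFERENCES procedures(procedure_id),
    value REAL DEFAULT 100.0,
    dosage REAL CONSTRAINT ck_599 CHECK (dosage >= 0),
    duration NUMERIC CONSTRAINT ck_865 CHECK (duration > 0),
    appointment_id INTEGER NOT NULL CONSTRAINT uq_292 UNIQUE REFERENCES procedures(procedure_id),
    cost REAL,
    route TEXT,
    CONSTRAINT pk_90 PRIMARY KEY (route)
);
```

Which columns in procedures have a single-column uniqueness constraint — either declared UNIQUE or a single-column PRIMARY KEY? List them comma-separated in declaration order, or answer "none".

- procedure_id: single-column PRIMARY KEY → unique.
- code: declared UNIQUE → unique.
- provider: no UNIQUE or single-column PK constraint.
- value: no UNIQUE or single-column PK constraint.
- notes: declared UNIQUE → unique.
- dosage: no UNIQUE or single-column PK constraint.
- route: no UNIQUE or single-column PK constraint.
- refills: no UNIQUE or single-column PK constraint.

procedure_id, code, notes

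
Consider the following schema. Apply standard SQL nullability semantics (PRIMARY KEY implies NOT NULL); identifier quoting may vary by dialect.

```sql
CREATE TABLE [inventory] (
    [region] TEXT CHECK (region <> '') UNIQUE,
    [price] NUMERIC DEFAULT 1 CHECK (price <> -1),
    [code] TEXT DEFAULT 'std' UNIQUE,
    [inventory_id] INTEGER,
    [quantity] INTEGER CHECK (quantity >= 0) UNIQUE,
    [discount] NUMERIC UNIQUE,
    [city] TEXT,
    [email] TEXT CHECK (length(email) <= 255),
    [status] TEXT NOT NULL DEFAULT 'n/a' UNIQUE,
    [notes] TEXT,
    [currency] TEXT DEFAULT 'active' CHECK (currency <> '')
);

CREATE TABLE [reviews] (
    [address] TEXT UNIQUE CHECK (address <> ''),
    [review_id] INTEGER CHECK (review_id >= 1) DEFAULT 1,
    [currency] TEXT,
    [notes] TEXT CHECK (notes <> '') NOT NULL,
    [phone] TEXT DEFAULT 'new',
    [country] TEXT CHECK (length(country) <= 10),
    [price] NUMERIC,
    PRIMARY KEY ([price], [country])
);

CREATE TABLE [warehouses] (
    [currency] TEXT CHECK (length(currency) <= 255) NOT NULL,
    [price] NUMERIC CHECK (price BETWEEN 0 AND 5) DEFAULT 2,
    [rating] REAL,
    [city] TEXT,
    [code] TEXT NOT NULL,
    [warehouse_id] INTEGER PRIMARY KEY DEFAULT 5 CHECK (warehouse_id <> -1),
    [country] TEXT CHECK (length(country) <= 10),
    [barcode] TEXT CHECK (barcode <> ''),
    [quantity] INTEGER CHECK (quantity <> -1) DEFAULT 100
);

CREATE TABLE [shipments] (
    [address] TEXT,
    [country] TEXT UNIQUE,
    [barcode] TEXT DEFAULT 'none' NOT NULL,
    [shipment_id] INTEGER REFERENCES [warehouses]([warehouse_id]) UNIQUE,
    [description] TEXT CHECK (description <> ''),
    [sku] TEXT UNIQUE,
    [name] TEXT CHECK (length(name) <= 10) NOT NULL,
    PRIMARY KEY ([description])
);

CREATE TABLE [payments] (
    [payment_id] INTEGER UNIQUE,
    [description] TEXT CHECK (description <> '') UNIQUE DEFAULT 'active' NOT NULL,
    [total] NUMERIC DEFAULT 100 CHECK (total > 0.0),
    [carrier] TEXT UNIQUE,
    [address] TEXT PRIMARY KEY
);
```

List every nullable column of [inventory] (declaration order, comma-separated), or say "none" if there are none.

region, price, code, inventory_id, quantity, discount, city, email, notes, currency

- region: CHECK does not forbid NULL (a CHECK constraint passes when its expression is NULL) → nullable.
- price: CHECK does not forbid NULL (a CHECK constraint passes when its expression is NULL) → nullable.
- code: UNIQUE does not imply NOT NULL → nullable.
- inventory_id: no NOT NULL constraint applies → nullable.
- quantity: CHECK does not forbid NULL (a CHECK constraint passes when its expression is NULL) → nullable.
- discount: UNIQUE does not imply NOT NULL → nullable.
- city: no NOT NULL constraint applies → nullable.
- email: CHECK does not forbid NULL (a CHECK constraint passes when its expression is NULL) → nullable.
- status: declared NOT NULL → not nullable.
- notes: no NOT NULL constraint applies → nullable.
- currency: CHECK does not forbid NULL (a CHECK constraint passes when its expression is NULL) → nullable.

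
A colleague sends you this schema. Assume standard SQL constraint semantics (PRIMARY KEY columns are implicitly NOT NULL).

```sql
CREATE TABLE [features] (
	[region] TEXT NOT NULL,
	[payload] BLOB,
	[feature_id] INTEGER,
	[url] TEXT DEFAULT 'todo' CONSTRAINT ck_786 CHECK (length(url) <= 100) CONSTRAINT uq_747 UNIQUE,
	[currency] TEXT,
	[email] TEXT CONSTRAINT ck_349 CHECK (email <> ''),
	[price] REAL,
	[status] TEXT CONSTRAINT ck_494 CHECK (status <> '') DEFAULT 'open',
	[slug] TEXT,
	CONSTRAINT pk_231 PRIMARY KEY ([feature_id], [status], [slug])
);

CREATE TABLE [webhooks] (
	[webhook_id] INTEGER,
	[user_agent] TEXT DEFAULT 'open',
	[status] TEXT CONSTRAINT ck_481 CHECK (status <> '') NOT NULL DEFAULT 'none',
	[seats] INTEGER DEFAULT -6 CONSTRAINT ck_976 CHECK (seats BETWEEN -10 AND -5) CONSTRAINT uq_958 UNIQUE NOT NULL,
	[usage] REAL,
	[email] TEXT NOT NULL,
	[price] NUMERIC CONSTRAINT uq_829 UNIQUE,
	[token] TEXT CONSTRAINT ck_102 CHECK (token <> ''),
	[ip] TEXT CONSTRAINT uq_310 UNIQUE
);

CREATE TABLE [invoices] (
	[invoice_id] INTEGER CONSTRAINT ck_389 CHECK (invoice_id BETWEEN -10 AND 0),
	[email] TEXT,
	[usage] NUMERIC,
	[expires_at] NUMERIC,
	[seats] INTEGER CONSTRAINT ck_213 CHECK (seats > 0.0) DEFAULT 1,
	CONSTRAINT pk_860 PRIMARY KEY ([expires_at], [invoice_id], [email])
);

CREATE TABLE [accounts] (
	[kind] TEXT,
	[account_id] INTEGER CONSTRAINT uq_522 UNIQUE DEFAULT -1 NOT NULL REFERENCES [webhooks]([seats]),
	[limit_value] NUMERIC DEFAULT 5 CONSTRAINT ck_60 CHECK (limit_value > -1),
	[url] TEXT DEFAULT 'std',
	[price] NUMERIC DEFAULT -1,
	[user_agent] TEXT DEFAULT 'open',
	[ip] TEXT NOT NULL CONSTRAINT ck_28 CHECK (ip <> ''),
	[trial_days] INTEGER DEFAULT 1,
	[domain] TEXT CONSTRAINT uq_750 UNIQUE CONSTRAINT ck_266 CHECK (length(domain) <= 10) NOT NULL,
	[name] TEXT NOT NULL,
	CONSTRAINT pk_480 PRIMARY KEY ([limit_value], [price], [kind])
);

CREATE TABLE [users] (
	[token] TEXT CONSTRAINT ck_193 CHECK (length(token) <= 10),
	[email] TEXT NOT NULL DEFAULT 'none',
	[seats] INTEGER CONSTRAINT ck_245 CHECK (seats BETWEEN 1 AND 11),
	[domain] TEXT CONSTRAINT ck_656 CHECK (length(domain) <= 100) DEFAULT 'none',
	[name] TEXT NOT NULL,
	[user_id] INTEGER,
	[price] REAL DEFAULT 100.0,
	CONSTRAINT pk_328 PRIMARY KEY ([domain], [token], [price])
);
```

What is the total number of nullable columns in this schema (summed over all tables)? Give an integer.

18

features: 5 nullable (payload, url, currency, email, price — PK (feature_id, status, slug) and explicit NOT NULL columns excluded).
webhooks: 6 nullable (webhook_id, user_agent, usage, price, token, ip — PK none and explicit NOT NULL columns excluded).
invoices: 2 nullable (usage, seats — PK (expires_at, invoice_id, email) and explicit NOT NULL columns excluded).
accounts: 3 nullable (url, user_agent, trial_days — PK (limit_value, price, kind) and explicit NOT NULL columns excluded).
users: 2 nullable (seats, user_id — PK (domain, token, price) and explicit NOT NULL columns excluded).
Total: 5 + 6 + 2 + 3 + 2 = 18.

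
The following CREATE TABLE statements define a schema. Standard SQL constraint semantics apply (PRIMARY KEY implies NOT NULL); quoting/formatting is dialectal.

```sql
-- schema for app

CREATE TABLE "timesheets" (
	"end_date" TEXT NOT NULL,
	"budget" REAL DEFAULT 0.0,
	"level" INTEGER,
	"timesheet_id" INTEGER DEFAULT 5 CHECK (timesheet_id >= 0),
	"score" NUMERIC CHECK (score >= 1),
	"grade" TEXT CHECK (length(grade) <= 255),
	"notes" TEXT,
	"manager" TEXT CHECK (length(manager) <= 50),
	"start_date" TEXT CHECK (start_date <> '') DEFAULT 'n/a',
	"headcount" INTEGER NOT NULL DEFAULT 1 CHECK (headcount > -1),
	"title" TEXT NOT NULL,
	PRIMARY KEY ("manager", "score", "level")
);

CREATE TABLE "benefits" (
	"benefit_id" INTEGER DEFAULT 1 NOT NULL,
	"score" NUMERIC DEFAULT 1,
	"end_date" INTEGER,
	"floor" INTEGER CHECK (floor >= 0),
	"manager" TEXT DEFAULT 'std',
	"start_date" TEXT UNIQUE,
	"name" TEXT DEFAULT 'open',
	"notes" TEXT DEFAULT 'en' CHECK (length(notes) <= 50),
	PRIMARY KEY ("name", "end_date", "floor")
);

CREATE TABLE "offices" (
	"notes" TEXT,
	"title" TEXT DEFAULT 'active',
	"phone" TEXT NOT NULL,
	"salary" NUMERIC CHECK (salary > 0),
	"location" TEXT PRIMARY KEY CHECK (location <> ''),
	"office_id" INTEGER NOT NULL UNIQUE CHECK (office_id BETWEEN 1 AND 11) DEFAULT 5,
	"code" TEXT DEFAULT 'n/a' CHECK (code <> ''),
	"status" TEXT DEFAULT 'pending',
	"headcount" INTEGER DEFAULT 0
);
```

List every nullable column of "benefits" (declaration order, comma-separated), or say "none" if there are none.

- benefit_id: declared NOT NULL → not nullable.
- score: DEFAULT only fills an omitted column; an explicit NULL is still allowed → nullable.
- end_date: part of the PRIMARY KEY, which implies NOT NULL → not nullable.
- floor: part of the PRIMARY KEY, which implies NOT NULL → not nullable.
- manager: DEFAULT only fills an omitted column; an explicit NULL is still allowed → nullable.
- start_date: UNIQUE does not imply NOT NULL → nullable.
- name: part of the PRIMARY KEY, which implies NOT NULL → not nullable.
- notes: CHECK does not forbid NULL (a CHECK constraint passes when its expression is NULL) → nullable.

score, manager, start_date, notes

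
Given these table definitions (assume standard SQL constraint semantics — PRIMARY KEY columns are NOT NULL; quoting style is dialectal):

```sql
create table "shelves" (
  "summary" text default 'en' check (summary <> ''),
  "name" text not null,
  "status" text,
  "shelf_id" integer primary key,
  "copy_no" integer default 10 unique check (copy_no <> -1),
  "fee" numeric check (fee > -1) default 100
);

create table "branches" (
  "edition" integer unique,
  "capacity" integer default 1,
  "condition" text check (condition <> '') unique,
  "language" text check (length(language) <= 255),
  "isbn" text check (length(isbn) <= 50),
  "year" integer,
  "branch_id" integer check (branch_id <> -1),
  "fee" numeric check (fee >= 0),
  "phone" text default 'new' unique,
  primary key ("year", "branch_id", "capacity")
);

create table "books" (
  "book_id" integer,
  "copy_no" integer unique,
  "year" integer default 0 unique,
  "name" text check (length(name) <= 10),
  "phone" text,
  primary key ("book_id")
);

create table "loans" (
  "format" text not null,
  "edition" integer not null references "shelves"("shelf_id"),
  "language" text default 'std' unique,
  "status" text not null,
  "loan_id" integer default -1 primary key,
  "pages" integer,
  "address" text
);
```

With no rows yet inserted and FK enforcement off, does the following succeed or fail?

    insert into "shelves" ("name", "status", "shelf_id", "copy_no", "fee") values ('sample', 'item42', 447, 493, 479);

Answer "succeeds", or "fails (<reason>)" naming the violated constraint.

NOT NULL columns: name is supplied; shelf_id is supplied.
CHECK constraints: 493 satisfies (copy_no <> -1); 479 satisfies (fee > -1).
No constraint is violated.

succeeds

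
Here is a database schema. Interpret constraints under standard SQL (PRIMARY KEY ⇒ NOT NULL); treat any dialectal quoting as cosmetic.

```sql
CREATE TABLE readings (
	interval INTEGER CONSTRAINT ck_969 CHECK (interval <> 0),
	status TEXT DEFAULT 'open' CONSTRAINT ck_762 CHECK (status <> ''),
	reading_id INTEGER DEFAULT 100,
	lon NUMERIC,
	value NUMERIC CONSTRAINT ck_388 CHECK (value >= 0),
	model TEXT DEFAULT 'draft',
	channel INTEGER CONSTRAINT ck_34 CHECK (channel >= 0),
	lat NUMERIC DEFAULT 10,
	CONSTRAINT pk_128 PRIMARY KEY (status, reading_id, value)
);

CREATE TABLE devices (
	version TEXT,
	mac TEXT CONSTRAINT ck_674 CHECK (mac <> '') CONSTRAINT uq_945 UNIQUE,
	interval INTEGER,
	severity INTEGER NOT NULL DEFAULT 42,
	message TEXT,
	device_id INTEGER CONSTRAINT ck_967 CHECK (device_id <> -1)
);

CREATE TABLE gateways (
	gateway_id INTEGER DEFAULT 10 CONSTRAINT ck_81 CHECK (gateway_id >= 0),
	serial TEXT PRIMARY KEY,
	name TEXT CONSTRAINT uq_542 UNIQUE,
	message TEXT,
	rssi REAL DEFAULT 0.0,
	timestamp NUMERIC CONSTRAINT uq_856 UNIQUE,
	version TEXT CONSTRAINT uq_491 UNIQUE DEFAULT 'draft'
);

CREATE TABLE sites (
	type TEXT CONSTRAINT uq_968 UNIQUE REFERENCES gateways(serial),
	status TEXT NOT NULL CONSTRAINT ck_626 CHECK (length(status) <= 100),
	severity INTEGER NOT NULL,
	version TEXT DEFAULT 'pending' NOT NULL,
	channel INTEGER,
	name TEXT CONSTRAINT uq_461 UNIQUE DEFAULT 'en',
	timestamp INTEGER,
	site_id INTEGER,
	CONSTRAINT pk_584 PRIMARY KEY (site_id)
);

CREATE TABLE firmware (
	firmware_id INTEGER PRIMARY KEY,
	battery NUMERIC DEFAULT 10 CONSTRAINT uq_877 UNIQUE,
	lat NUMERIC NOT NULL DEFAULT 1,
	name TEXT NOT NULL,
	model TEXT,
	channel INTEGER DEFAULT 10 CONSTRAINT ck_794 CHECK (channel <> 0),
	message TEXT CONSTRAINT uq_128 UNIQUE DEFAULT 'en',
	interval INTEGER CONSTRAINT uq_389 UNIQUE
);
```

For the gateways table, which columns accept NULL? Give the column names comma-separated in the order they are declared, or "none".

gateway_id, name, message, rssi, timestamp, version

- gateway_id: CHECK does not forbid NULL (a CHECK constraint passes when its expression is NULL) → nullable.
- serial: part of the PRIMARY KEY, which implies NOT NULL → not nullable.
- name: UNIQUE does not imply NOT NULL → nullable.
- message: no NOT NULL constraint applies → nullable.
- rssi: DEFAULT only fills an omitted column; an explicit NULL is still allowed → nullable.
- timestamp: UNIQUE does not imply NOT NULL → nullable.
- version: UNIQUE does not imply NOT NULL → nullable.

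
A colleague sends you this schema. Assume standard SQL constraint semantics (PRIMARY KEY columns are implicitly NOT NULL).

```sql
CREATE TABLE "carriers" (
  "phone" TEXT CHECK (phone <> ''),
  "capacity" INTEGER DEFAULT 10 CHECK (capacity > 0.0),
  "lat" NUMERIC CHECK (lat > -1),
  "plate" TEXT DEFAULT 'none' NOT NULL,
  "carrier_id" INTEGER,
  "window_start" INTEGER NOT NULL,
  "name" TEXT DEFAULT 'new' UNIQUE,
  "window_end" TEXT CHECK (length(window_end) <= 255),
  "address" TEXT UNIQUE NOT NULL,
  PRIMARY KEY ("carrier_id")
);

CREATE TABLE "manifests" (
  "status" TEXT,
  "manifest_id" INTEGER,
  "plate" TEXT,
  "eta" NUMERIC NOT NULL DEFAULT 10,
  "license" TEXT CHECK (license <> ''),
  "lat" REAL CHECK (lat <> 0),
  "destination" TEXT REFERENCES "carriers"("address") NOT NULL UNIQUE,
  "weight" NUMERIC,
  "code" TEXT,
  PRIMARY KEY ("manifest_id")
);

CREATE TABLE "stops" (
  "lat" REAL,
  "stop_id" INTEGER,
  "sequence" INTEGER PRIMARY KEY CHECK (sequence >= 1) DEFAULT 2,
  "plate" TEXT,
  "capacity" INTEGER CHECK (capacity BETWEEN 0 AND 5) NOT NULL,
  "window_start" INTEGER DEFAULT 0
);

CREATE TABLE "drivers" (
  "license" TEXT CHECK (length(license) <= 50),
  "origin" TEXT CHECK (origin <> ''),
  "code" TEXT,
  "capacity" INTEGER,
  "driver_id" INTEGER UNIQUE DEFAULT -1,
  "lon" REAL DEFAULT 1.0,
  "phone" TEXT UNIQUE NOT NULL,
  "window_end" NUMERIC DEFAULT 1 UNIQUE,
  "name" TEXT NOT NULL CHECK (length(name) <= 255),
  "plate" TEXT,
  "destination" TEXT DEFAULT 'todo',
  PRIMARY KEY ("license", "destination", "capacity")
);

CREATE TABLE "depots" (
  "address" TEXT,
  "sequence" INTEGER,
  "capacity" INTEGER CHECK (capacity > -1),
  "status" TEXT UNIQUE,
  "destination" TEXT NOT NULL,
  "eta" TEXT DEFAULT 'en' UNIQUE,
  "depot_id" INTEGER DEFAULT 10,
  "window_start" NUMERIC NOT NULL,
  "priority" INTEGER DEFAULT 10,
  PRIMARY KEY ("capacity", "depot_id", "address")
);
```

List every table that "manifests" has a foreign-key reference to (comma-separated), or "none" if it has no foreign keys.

carriers

- destination REFERENCES carriers(address).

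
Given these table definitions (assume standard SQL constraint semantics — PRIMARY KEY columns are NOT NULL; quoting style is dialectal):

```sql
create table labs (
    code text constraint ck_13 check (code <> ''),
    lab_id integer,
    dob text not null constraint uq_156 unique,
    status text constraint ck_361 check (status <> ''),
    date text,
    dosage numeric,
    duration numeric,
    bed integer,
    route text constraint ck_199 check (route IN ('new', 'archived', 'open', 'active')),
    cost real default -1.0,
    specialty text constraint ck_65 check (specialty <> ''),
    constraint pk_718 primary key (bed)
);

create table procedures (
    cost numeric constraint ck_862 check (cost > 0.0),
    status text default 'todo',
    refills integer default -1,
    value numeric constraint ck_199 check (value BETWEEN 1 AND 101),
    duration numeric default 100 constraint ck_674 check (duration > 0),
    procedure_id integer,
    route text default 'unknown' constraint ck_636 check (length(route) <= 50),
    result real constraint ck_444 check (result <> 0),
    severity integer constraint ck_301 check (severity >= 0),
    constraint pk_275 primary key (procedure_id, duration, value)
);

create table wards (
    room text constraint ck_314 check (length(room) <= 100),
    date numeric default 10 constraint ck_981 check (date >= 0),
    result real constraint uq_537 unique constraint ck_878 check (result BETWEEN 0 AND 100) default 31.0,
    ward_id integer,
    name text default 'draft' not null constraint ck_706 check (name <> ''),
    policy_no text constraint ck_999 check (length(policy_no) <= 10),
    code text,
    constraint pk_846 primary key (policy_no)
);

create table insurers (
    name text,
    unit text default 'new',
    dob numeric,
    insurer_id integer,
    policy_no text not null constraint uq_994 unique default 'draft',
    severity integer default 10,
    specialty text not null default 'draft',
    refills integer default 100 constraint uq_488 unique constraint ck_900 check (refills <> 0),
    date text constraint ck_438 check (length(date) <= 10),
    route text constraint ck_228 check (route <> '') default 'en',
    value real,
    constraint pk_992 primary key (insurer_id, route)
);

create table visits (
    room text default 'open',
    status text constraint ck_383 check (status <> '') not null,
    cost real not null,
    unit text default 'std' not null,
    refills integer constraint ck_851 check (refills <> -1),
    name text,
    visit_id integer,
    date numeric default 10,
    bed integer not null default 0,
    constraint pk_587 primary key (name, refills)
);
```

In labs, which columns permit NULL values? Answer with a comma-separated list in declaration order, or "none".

code, lab_id, status, date, dosage, duration, route, cost, specialty

- code: CHECK does not forbid NULL (a CHECK constraint passes when its expression is NULL) → nullable.
- lab_id: no NOT NULL constraint applies → nullable.
- dob: declared NOT NULL → not nullable.
- status: CHECK does not forbid NULL (a CHECK constraint passes when its expression is NULL) → nullable.
- date: no NOT NULL constraint applies → nullable.
- dosage: no NOT NULL constraint applies → nullable.
- duration: no NOT NULL constraint applies → nullable.
- bed: part of the PRIMARY KEY, which implies NOT NULL → not nullable.
- route: CHECK does not forbid NULL (a CHECK constraint passes when its expression is NULL) → nullable.
- cost: DEFAULT only fills an omitted column; an explicit NULL is still allowed → nullable.
- specialty: CHECK does not forbid NULL (a CHECK constraint passes when its expression is NULL) → nullable.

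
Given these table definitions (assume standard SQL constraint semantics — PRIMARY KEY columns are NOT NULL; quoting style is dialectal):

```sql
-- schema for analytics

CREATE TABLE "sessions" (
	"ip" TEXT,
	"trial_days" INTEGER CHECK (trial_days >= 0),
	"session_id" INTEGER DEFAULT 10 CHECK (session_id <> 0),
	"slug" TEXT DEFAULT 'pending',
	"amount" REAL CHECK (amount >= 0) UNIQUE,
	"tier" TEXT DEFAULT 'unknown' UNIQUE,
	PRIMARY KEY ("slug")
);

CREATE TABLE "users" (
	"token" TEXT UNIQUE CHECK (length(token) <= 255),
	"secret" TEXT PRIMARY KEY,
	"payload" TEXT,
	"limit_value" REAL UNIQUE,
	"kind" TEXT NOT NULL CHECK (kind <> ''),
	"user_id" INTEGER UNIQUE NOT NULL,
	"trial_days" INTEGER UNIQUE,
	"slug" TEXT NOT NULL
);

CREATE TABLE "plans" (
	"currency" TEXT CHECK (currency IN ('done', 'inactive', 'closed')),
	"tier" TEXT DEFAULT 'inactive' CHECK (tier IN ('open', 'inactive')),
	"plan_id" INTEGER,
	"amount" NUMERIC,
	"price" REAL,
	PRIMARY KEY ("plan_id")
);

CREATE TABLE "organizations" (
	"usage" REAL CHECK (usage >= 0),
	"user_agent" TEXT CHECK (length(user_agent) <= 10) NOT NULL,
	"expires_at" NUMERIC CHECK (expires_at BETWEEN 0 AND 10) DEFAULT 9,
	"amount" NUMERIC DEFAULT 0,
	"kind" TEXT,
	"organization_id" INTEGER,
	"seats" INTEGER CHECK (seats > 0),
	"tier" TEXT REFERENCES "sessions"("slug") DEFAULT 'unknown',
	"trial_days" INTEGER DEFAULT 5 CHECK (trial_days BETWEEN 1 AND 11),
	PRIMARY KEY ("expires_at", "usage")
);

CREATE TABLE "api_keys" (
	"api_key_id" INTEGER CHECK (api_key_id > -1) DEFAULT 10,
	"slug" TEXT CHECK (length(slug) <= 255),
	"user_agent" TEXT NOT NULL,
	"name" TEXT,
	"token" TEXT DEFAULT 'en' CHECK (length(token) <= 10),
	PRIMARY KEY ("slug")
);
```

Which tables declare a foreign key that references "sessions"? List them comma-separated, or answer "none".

- organizations.tier references sessions(slug).

organizations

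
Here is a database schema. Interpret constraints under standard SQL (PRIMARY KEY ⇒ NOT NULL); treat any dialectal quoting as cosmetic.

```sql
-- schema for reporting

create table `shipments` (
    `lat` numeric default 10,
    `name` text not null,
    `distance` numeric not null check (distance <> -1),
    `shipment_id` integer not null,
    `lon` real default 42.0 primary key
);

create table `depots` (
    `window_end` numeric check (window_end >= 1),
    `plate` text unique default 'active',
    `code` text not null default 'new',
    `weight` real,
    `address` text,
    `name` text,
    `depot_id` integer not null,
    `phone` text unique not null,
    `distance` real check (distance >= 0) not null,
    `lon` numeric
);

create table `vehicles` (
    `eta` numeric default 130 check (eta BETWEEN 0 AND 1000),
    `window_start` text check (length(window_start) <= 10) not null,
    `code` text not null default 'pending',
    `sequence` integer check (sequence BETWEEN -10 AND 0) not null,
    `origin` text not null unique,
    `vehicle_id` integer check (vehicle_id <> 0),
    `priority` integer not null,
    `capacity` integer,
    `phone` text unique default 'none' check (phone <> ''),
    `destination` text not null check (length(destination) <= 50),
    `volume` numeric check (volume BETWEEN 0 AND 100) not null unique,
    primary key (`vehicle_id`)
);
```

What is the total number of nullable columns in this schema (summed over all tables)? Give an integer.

10

shipments: 1 nullable (lat — PK (lon) and explicit NOT NULL columns excluded).
depots: 6 nullable (window_end, plate, weight, address, name, lon — PK none and explicit NOT NULL columns excluded).
vehicles: 3 nullable (eta, capacity, phone — PK (vehicle_id) and explicit NOT NULL columns excluded).
Total: 1 + 6 + 3 = 10.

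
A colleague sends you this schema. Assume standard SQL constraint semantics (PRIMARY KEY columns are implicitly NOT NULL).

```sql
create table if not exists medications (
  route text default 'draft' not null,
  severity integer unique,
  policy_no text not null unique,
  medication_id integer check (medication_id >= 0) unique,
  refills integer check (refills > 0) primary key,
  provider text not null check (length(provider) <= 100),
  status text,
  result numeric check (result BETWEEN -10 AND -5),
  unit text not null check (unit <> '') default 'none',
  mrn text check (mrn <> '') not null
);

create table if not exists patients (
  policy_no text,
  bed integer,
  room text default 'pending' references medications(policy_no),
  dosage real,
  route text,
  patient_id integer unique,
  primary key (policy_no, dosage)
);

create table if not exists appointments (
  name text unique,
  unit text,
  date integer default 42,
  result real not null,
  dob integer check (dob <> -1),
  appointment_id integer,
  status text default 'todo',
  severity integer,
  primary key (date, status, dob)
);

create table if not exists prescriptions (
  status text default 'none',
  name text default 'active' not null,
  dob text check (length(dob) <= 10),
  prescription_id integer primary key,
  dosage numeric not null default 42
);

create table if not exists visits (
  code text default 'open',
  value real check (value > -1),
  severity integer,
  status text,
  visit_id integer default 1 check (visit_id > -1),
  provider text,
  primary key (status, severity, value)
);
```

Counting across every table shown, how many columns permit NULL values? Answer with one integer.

17

medications: 4 nullable (severity, medication_id, status, result — PK (refills) and explicit NOT NULL columns excluded).
patients: 4 nullable (bed, room, route, patient_id — PK (policy_no, dosage) and explicit NOT NULL columns excluded).
appointments: 4 nullable (name, unit, appointment_id, severity — PK (date, status, dob) and explicit NOT NULL columns excluded).
prescriptions: 2 nullable (status, dob — PK (prescription_id) and explicit NOT NULL columns excluded).
visits: 3 nullable (code, visit_id, provider — PK (status, severity, value) and explicit NOT NULL columns excluded).
Total: 4 + 4 + 4 + 2 + 3 = 17.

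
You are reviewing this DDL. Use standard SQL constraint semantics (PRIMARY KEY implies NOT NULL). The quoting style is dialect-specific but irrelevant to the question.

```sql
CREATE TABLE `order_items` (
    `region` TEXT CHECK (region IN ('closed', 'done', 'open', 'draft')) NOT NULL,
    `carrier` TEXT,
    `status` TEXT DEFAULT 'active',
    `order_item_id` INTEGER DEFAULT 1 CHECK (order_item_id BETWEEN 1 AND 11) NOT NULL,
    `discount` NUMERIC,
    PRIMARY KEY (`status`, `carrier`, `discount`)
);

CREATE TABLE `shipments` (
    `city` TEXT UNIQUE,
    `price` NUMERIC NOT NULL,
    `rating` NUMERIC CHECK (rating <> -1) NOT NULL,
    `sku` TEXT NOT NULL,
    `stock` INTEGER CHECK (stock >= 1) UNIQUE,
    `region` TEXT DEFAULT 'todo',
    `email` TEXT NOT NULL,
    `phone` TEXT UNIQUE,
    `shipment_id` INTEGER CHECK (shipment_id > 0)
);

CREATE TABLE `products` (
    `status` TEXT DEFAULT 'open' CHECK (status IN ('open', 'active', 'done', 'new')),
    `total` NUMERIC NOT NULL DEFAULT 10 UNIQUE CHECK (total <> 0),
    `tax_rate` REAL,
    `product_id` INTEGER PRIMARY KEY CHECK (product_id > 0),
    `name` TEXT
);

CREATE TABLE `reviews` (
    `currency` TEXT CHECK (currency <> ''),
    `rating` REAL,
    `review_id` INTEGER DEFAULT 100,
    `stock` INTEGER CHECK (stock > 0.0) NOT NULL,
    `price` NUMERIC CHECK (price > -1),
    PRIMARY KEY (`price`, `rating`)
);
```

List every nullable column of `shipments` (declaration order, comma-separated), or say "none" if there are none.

city, stock, region, phone, shipment_id

- city: UNIQUE does not imply NOT NULL → nullable.
- price: declared NOT NULL → not nullable.
- rating: declared NOT NULL → not nullable.
- sku: declared NOT NULL → not nullable.
- stock: CHECK does not forbid NULL (a CHECK constraint passes when its expression is NULL) → nullable.
- region: DEFAULT only fills an omitted column; an explicit NULL is still allowed → nullable.
- email: declared NOT NULL → not nullable.
- phone: UNIQUE does not imply NOT NULL → nullable.
- shipment_id: CHECK does not forbid NULL (a CHECK constraint passes when its expression is NULL) → nullable.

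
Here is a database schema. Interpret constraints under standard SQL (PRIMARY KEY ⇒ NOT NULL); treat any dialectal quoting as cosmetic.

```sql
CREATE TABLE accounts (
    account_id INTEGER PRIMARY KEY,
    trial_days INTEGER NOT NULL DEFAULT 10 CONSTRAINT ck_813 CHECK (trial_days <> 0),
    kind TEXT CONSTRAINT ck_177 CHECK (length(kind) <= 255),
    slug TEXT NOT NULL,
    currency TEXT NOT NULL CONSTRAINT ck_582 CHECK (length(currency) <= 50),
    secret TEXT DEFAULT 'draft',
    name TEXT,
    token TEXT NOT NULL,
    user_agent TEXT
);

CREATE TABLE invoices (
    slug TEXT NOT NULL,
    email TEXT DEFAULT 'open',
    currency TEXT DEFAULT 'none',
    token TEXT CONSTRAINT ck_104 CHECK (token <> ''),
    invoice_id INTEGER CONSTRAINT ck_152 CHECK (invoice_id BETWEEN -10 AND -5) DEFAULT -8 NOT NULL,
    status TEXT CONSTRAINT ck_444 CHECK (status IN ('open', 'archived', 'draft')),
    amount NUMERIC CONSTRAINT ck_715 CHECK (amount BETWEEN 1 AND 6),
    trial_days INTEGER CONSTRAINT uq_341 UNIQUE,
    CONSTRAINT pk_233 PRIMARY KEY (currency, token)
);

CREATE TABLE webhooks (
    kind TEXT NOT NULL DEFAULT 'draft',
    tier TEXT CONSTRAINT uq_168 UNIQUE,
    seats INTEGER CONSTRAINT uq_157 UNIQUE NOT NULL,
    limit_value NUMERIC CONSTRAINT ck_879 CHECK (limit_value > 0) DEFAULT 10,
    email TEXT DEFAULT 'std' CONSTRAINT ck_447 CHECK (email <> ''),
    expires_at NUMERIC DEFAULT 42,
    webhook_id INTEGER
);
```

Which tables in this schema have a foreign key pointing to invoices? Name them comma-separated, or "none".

No REFERENCES clause anywhere in the schema names invoices.

none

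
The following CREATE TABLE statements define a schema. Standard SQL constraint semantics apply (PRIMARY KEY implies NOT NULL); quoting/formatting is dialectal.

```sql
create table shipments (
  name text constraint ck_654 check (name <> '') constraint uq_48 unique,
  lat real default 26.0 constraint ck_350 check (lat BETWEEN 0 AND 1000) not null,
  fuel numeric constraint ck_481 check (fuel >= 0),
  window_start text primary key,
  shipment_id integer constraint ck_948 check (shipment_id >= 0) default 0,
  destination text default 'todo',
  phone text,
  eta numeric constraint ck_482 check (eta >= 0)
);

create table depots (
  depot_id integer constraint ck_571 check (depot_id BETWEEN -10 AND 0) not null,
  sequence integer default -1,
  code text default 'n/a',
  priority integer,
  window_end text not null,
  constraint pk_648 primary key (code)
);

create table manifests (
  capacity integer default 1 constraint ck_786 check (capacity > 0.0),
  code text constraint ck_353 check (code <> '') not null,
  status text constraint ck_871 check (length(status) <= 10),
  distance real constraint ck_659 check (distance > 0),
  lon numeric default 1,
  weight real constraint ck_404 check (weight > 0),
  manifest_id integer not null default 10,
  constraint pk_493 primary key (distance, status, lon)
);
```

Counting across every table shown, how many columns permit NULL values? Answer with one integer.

shipments: 6 nullable (name, fuel, shipment_id, destination, phone, eta — PK (window_start) and explicit NOT NULL columns excluded).
depots: 2 nullable (sequence, priority — PK (code) and explicit NOT NULL columns excluded).
manifests: 2 nullable (capacity, weight — PK (distance, status, lon) and explicit NOT NULL columns excluded).
Total: 6 + 2 + 2 = 10.

10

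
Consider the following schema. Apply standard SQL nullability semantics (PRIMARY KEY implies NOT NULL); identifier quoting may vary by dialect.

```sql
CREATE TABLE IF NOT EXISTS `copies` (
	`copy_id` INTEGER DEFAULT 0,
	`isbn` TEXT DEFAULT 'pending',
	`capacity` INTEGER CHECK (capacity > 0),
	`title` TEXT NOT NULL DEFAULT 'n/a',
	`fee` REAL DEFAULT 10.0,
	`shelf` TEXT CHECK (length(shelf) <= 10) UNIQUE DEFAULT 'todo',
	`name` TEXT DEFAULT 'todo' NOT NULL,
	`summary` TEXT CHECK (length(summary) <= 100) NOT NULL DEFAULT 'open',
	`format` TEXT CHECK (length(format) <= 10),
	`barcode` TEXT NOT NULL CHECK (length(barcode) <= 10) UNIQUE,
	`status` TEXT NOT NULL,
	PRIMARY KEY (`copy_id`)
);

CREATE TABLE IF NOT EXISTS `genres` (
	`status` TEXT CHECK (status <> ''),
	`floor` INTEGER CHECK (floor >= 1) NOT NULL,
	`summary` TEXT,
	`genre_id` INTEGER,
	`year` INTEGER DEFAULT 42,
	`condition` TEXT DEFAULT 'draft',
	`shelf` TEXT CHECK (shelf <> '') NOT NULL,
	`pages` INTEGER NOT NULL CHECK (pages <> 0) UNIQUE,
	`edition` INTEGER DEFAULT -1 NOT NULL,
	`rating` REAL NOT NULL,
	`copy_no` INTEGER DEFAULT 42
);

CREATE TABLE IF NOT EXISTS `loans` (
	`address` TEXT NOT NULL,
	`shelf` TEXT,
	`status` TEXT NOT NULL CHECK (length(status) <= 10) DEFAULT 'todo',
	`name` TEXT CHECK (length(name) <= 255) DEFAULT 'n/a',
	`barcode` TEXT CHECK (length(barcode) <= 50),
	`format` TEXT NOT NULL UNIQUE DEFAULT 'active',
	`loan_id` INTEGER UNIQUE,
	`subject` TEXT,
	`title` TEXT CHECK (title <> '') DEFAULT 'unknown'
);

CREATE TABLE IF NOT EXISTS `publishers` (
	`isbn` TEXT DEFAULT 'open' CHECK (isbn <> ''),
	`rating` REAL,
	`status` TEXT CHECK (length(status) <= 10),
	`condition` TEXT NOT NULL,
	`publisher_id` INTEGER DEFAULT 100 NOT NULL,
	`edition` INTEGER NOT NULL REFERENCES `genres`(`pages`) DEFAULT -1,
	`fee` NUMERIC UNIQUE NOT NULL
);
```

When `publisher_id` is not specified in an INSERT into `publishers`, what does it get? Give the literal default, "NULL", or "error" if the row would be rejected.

publisher_id has an explicit DEFAULT 100.
When the column is omitted from an INSERT, that default is used.

100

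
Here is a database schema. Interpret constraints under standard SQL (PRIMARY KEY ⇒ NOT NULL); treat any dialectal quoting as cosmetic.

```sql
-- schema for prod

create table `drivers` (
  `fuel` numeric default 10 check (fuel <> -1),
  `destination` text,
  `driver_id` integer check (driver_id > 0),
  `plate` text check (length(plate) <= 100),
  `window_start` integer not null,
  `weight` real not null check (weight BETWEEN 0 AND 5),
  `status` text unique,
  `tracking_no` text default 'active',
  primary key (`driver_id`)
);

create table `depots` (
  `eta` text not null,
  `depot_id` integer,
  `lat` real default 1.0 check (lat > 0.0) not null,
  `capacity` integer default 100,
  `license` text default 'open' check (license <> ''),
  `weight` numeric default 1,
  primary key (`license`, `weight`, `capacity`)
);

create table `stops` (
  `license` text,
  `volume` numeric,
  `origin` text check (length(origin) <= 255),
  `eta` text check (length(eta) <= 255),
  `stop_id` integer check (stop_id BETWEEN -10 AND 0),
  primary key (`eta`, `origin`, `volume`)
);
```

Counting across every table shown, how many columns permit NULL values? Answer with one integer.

8

drivers: 5 nullable (fuel, destination, plate, status, tracking_no — PK (driver_id) and explicit NOT NULL columns excluded).
depots: 1 nullable (depot_id — PK (license, weight, capacity) and explicit NOT NULL columns excluded).
stops: 2 nullable (license, stop_id — PK (eta, origin, volume) and explicit NOT NULL columns excluded).
Total: 5 + 1 + 2 = 8.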